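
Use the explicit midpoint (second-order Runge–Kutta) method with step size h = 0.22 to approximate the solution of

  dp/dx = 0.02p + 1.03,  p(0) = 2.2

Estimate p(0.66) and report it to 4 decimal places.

2.9135

Midpoint: k1 = f(x_n, p_n); k2 = f(x_n + h/2, p_n + (h/2)·k1); p_{n+1} = p_n + h·k2.
x=0.000000, p=2.200000:
  k1 = f(0.000000, 2.200000) = 1.074000
  k2 = f(0.110000, 2.318140) = 1.076363
  p ← 2.200000 + 0.22·1.076363 = 2.436800
x=0.220000, p=2.436800:
  k1 = f(0.220000, 2.436800) = 1.078736
  k2 = f(0.330000, 2.555461) = 1.081109
  p ← 2.436800 + 0.22·1.081109 = 2.674644
x=0.440000, p=2.674644:
  k1 = f(0.440000, 2.674644) = 1.083493
  k2 = f(0.550000, 2.793828) = 1.085877
  p ← 2.674644 + 0.22·1.085877 = 2.913537
p(0.66) ≈ 2.9135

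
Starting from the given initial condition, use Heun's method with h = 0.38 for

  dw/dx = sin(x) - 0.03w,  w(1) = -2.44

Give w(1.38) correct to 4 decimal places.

Heun: k1 = f(x_n, w_n); k2 = f(x_n + h, w_n + h·k1); w_{n+1} = w_n + (h/2)·(k1 + k2).
x=1.000000, w=-2.440000:
  k1 = f(1.000000, -2.440000) = 0.914671
  k2 = f(1.380000, -2.092425) = 1.044626
  w ← -2.440000 + (0.38/2)·(0.914671 + 1.044626) = -2.067734
w(1.38) ≈ -2.0677

-2.0677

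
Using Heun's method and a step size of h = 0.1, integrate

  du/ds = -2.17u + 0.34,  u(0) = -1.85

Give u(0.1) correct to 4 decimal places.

-1.4618

Heun: k1 = f(s_n, u_n); k2 = f(s_n + h, u_n + h·k1); u_{n+1} = u_n + (h/2)·(k1 + k2).
s=0.000000, u=-1.850000:
  k1 = f(0.000000, -1.850000) = 4.354500
  k2 = f(0.100000, -1.414550) = 3.409574
  u ← -1.850000 + (0.1/2)·(4.354500 + 3.409574) = -1.461796
u(0.1) ≈ -1.4618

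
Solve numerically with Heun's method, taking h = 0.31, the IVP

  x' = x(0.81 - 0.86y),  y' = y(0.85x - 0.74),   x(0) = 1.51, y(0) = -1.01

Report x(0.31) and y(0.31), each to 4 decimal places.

2.5523, -1.3167

Heun on (x,y): k1 = f(t_n, state_n); k2 = f(t_n + h, state_n + h·k1); state_{n+1} = state_n + (h/2)·(k1 + k2).
0.000000: (1.510000, -1.010000)
  k1 = (2.534686, -0.548935)
  predictor → (2.295753, -1.180170)
  k2 = (4.189625, -1.429646)
  → (2.552268, -1.316680)
(x(0.31), y(0.31)) ≈ (2.5523, -1.3167)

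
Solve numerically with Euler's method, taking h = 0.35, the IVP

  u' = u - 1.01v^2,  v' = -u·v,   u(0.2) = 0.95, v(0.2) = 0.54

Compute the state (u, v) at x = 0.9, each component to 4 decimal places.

1.5463, 0.2117

Euler on (u,v): u_{n+1} = u_n + h·u', v_{n+1} = v_n + h·v'.
0.200000: (0.950000, 0.540000); f=(0.655484, -0.513000) → (1.179419, 0.360450)
0.550000: (1.179419, 0.360450); f=(1.048196, -0.425122) → (1.546288, 0.211657)
(u(0.9), v(0.9)) ≈ (1.5463, 0.2117)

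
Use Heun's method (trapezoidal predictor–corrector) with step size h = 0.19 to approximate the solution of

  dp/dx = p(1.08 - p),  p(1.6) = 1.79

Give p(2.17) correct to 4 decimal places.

1.3804

Heun: k1 = f(x_n, p_n); k2 = f(x_n + h, p_n + h·k1); p_{n+1} = p_n + (h/2)·(k1 + k2).
x=1.600000, p=1.790000:
  k1 = f(1.600000, 1.790000) = -1.270900
  k2 = f(1.790000, 1.548529) = -0.725531
  p ← 1.790000 + (0.19/2)·(-1.270900 + (-0.725531)) = 1.600339
x=1.790000, p=1.600339:
  k1 = f(1.790000, 1.600339) = -0.832719
  k2 = f(1.980000, 1.442122) = -0.522225
  p ← 1.600339 + (0.19/2)·(-0.832719 + (-0.522225)) = 1.471619
x=1.980000, p=1.471619:
  k1 = f(1.980000, 1.471619) = -0.576315
  k2 = f(2.170000, 1.362120) = -0.384281
  p ← 1.471619 + (0.19/2)·(-0.576315 + (-0.384281)) = 1.380363
p(2.17) ≈ 1.3804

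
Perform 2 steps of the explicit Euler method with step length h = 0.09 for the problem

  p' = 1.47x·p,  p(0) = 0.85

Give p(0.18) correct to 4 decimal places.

Euler: p_{n+1} = p_n + h·f(x_n, p_n).
x=0.000000, p=0.850000: f=0.000000 → p ← 0.850000 + 0.09·0.000000 = 0.850000
x=0.090000, p=0.850000: f=0.112455 → p ← 0.850000 + 0.09·0.112455 = 0.860121
p(0.18) ≈ 0.8601

0.8601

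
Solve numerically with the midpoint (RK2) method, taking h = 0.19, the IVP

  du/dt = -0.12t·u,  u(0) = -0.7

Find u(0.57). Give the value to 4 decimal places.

-0.6865

Midpoint: k1 = f(t_n, u_n); k2 = f(t_n + h/2, u_n + (h/2)·k1); u_{n+1} = u_n + h·k2.
t=0.000000, u=-0.700000:
  k1 = f(0.000000, -0.700000) = 0.000000
  k2 = f(0.095000, -0.700000) = 0.007980
  u ← -0.700000 + 0.19·0.007980 = -0.698484
t=0.190000, u=-0.698484:
  k1 = f(0.190000, -0.698484) = 0.015925
  k2 = f(0.285000, -0.696971) = 0.023836
  u ← -0.698484 + 0.19·0.023836 = -0.693955
t=0.380000, u=-0.693955:
  k1 = f(0.380000, -0.693955) = 0.031644
  k2 = f(0.475000, -0.690949) = 0.039384
  u ← -0.693955 + 0.19·0.039384 = -0.686472
u(0.57) ≈ -0.6865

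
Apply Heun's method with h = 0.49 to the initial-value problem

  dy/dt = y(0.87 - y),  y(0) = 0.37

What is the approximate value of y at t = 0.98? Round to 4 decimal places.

0.5506

Heun: k1 = f(t_n, y_n); k2 = f(t_n + h, y_n + h·k1); y_{n+1} = y_n + (h/2)·(k1 + k2).
t=0.000000, y=0.370000:
  k1 = f(0.000000, 0.370000) = 0.185000
  k2 = f(0.490000, 0.460650) = 0.188567
  y ← 0.370000 + (0.49/2)·(0.185000 + 0.188567) = 0.461524
t=0.490000, y=0.461524:
  k1 = f(0.490000, 0.461524) = 0.188521
  k2 = f(0.980000, 0.553899) = 0.175088
  y ← 0.461524 + (0.49/2)·(0.188521 + 0.175088) = 0.550608
y(0.98) ≈ 0.5506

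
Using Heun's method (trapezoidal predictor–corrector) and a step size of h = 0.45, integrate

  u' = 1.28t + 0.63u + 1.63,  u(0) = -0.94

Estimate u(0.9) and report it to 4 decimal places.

0.8961

Heun: k1 = f(t_n, u_n); k2 = f(t_n + h, u_n + h·k1); u_{n+1} = u_n + (h/2)·(k1 + k2).
t=0.000000, u=-0.940000:
  k1 = f(0.000000, -0.940000) = 1.037800
  k2 = f(0.450000, -0.472990) = 1.908016
  u ← -0.940000 + (0.45/2)·(1.037800 + 1.908016) = -0.277191
t=0.450000, u=-0.277191:
  k1 = f(0.450000, -0.277191) = 2.031369
  k2 = f(0.900000, 0.636925) = 3.183263
  u ← -0.277191 + (0.45/2)·(2.031369 + 3.183263) = 0.896101
u(0.9) ≈ 0.8961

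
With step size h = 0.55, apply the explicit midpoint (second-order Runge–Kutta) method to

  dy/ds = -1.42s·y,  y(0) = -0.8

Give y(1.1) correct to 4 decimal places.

-0.3104

Midpoint: k1 = f(s_n, y_n); k2 = f(s_n + h/2, y_n + (h/2)·k1); y_{n+1} = y_n + h·k2.
s=0.000000, y=-0.800000:
  k1 = f(0.000000, -0.800000) = 0.000000
  k2 = f(0.275000, -0.800000) = 0.312400
  y ← -0.800000 + 0.55·0.312400 = -0.628180
s=0.550000, y=-0.628180:
  k1 = f(0.550000, -0.628180) = 0.490609
  k2 = f(0.825000, -0.493263) = 0.577857
  y ← -0.628180 + 0.55·0.577857 = -0.310359
y(1.1) ≈ -0.3104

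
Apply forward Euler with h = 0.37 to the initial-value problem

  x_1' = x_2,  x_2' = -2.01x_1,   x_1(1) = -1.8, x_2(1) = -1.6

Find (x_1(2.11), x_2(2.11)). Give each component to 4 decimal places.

-1.9272, 3.3684

Euler on (x_1,x_2): x_1_{n+1} = x_1_n + h·x_1', x_2_{n+1} = x_2_n + h·x_2'.
1.000000: (-1.800000, -1.600000); f=(-1.600000, 3.618000) → (-2.392000, -0.261340)
1.370000: (-2.392000, -0.261340); f=(-0.261340, 4.807920) → (-2.488696, 1.517590)
1.740000: (-2.488696, 1.517590); f=(1.517590, 5.002279) → (-1.927187, 3.368433)
(x_1(2.11), x_2(2.11)) ≈ (-1.9272, 3.3684)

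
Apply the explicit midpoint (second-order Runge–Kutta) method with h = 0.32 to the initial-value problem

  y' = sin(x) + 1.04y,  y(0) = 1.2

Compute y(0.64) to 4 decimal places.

Midpoint: k1 = f(x_n, y_n); k2 = f(x_n + h/2, y_n + (h/2)·k1); y_{n+1} = y_n + h·k2.
x=0.000000, y=1.200000:
  k1 = f(0.000000, 1.200000) = 1.248000
  k2 = f(0.160000, 1.399680) = 1.614985
  y ← 1.200000 + 0.32·1.614985 = 1.716795
x=0.320000, y=1.716795:
  k1 = f(0.320000, 1.716795) = 2.100034
  k2 = f(0.480000, 2.052801) = 2.596692
  y ← 1.716795 + 0.32·2.596692 = 2.547737
y(0.64) ≈ 2.5477

2.5477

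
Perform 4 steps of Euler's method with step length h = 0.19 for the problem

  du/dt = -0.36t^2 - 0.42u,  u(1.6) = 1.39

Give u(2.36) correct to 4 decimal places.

0.1058

Euler: u_{n+1} = u_n + h·f(t_n, u_n).
t=1.600000, u=1.390000: f=-1.505400 → u ← 1.390000 + 0.19·(-1.505400) = 1.103974
t=1.790000, u=1.103974: f=-1.617145 → u ← 1.103974 + 0.19·(-1.617145) = 0.796716
t=1.980000, u=0.796716: f=-1.745965 → u ← 0.796716 + 0.19·(-1.745965) = 0.464983
t=2.170000, u=0.464983: f=-1.890497 → u ← 0.464983 + 0.19·(-1.890497) = 0.105789
u(2.36) ≈ 0.1058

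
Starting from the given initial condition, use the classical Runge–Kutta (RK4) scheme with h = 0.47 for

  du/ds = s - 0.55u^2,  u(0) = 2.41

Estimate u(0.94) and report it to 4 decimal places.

RK4: k1 = f(s_n, u_n); k2 = f(s_n + h/2, u_n + (h/2)·k1); k3 = f(s_n + h/2, u_n + (h/2)·k2); k4 = f(s_n + h, u_n + h·k3); u_{n+1} = u_n + (h/6)·(k1 + 2k2 + 2k3 + k4).
s=0.000000, u=2.410000:
  k1 = f(0.000000, 2.410000) = -3.194455
  k2 = f(0.235000, 1.659303) = -1.279308
  k3 = f(0.235000, 2.109363) = -2.212176
  k4 = f(0.470000, 1.370277) = -0.562713
  u ← 2.410000 + (0.47/6)·(k1 + 2k2 + 2k3 + k4) = 1.568689
s=0.470000, u=1.568689:
  k1 = f(0.470000, 1.568689) = -0.883433
  k2 = f(0.705000, 1.361083) = -0.313900
  k3 = f(0.705000, 1.494923) = -0.524137
  k4 = f(0.940000, 1.322345) = -0.021728
  u ← 1.568689 + (0.47/6)·(k1 + 2k2 + 2k3 + k4) = 1.366493
u(0.94) ≈ 1.3665

1.3665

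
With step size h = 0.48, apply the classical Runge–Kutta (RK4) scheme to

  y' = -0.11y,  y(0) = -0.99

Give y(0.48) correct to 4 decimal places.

-0.9391

RK4: k1 = f(x_n, y_n); k2 = f(x_n + h/2, y_n + (h/2)·k1); k3 = f(x_n + h/2, y_n + (h/2)·k2); k4 = f(x_n + h, y_n + h·k3); y_{n+1} = y_n + (h/6)·(k1 + 2k2 + 2k3 + k4).
x=0.000000, y=-0.990000:
  k1 = f(0.000000, -0.990000) = 0.108900
  k2 = f(0.240000, -0.963864) = 0.106025
  k3 = f(0.240000, -0.964554) = 0.106101
  k4 = f(0.480000, -0.939072) = 0.103298
  y ← -0.990000 + (0.48/6)·(k1 + 2k2 + 2k3 + k4) = -0.939084
y(0.48) ≈ -0.9391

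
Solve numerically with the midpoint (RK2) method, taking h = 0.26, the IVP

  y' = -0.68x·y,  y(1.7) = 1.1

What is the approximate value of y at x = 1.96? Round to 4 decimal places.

Midpoint: k1 = f(x_n, y_n); k2 = f(x_n + h/2, y_n + (h/2)·k1); y_{n+1} = y_n + h·k2.
x=1.700000, y=1.100000:
  k1 = f(1.700000, 1.100000) = -1.271600
  k2 = f(1.830000, 0.934692) = -1.163131
  y ← 1.100000 + 0.26·(-1.163131) = 0.797586
y(1.96) ≈ 0.7976

0.7976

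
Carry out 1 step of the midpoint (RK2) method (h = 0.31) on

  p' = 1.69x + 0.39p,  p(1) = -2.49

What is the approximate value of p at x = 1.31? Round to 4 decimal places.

-2.1725

Midpoint: k1 = f(x_n, p_n); k2 = f(x_n + h/2, p_n + (h/2)·k1); p_{n+1} = p_n + h·k2.
x=1.000000, p=-2.490000:
  k1 = f(1.000000, -2.490000) = 0.718900
  k2 = f(1.155000, -2.378571) = 1.024308
  p ← -2.490000 + 0.31·1.024308 = -2.172465
p(1.31) ≈ -2.1725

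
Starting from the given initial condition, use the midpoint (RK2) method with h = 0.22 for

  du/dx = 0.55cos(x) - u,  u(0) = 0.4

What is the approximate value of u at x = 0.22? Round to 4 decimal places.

0.4286

Midpoint: k1 = f(x_n, u_n); k2 = f(x_n + h/2, u_n + (h/2)·k1); u_{n+1} = u_n + h·k2.
x=0.000000, u=0.400000:
  k1 = f(0.000000, 0.400000) = 0.150000
  k2 = f(0.110000, 0.416500) = 0.130176
  u ← 0.400000 + 0.22·0.130176 = 0.428639
u(0.22) ≈ 0.4286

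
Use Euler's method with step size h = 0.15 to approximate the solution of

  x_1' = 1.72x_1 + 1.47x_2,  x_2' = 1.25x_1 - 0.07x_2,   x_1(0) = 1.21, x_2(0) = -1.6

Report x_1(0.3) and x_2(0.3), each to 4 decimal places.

Euler on (x_1,x_2): x_1_{n+1} = x_1_n + h·x_1', x_2_{n+1} = x_2_n + h·x_2'.
0.000000: (1.210000, -1.600000); f=(-0.270800, 1.624500) → (1.169380, -1.356325)
0.150000: (1.169380, -1.356325); f=(0.017536, 1.556668) → (1.172010, -1.122825)
(x_1(0.3), x_2(0.3)) ≈ (1.1720, -1.1228)

1.1720, -1.1228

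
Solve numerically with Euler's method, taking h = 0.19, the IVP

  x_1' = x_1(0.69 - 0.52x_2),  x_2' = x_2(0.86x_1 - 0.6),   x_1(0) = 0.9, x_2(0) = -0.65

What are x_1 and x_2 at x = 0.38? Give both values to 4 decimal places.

1.2882, -0.7130

Euler on (x_1,x_2): x_1_{n+1} = x_1_n + h·x_1', x_2_{n+1} = x_2_n + h·x_2'.
0.000000: (0.900000, -0.650000); f=(0.925200, -0.113100) → (1.075788, -0.671489)
0.190000: (1.075788, -0.671489); f=(1.117931, -0.218353) → (1.288195, -0.712976)
(x_1(0.38), x_2(0.38)) ≈ (1.2882, -0.7130)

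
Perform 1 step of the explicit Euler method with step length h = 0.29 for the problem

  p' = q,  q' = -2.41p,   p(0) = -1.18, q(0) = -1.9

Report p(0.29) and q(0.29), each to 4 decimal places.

-1.7310, -1.0753

Euler on (p,q): p_{n+1} = p_n + h·p', q_{n+1} = q_n + h·q'.
0.000000: (-1.180000, -1.900000); f=(-1.900000, 2.843800) → (-1.731000, -1.075298)
(p(0.29), q(0.29)) ≈ (-1.7310, -1.0753)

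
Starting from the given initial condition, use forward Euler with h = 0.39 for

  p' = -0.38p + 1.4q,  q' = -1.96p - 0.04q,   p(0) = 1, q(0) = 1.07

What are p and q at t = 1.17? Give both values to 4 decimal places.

0.7322, -1.8562

Euler on (p,q): p_{n+1} = p_n + h·p', q_{n+1} = q_n + h·q'.
0.000000: (1.000000, 1.070000); f=(1.118000, -2.002800) → (1.436020, 0.288908)
0.390000: (1.436020, 0.288908); f=(-0.141216, -2.826156) → (1.380946, -0.813293)
0.780000: (1.380946, -0.813293); f=(-1.663369, -2.674122) → (0.732232, -1.856200)
(p(1.17), q(1.17)) ≈ (0.7322, -1.8562)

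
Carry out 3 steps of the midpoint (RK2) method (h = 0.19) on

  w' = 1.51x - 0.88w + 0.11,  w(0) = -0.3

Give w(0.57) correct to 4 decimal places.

0.0790

Midpoint: k1 = f(x_n, w_n); k2 = f(x_n + h/2, w_n + (h/2)·k1); w_{n+1} = w_n + h·k2.
x=0.000000, w=-0.300000:
  k1 = f(0.000000, -0.300000) = 0.374000
  k2 = f(0.095000, -0.264470) = 0.486184
  w ← -0.300000 + 0.19·0.486184 = -0.207625
x=0.190000, w=-0.207625:
  k1 = f(0.190000, -0.207625) = 0.579610
  k2 = f(0.285000, -0.152562) = 0.674605
  w ← -0.207625 + 0.19·0.674605 = -0.079450
x=0.380000, w=-0.079450:
  k1 = f(0.380000, -0.079450) = 0.753716
  k2 = f(0.475000, -0.007847) = 0.834156
  w ← -0.079450 + 0.19·0.834156 = 0.079039
w(0.57) ≈ 0.0790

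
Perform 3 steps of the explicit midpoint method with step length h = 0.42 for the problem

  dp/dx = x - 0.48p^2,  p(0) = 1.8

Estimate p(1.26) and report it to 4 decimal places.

Midpoint: k1 = f(x_n, p_n); k2 = f(x_n + h/2, p_n + (h/2)·k1); p_{n+1} = p_n + h·k2.
x=0.000000, p=1.800000:
  k1 = f(0.000000, 1.800000) = -1.555200
  k2 = f(0.210000, 1.473408) = -0.832047
  p ← 1.800000 + 0.42·(-0.832047) = 1.450540
x=0.420000, p=1.450540:
  k1 = f(0.420000, 1.450540) = -0.589952
  k2 = f(0.630000, 1.326650) = -0.214801
  p ← 1.450540 + 0.42·(-0.214801) = 1.360324
x=0.840000, p=1.360324:
  k1 = f(0.840000, 1.360324) = -0.048231
  k2 = f(1.050000, 1.350196) = 0.174947
  p ← 1.360324 + 0.42·0.174947 = 1.433802
p(1.26) ≈ 1.4338

1.4338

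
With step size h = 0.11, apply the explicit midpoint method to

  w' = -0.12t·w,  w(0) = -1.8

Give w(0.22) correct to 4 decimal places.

-1.7948

Midpoint: k1 = f(t_n, w_n); k2 = f(t_n + h/2, w_n + (h/2)·k1); w_{n+1} = w_n + h·k2.
t=0.000000, w=-1.800000:
  k1 = f(0.000000, -1.800000) = 0.000000
  k2 = f(0.055000, -1.800000) = 0.011880
  w ← -1.800000 + 0.11·0.011880 = -1.798693
t=0.110000, w=-1.798693:
  k1 = f(0.110000, -1.798693) = 0.023743
  k2 = f(0.165000, -1.797387) = 0.035588
  w ← -1.798693 + 0.11·0.035588 = -1.794778
w(0.22) ≈ -1.7948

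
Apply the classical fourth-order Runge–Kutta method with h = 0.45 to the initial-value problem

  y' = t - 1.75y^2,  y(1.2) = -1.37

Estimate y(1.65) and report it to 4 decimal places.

-6.8911

RK4: k1 = f(t_n, y_n); k2 = f(t_n + h/2, y_n + (h/2)·k1); k3 = f(t_n + h/2, y_n + (h/2)·k2); k4 = f(t_n + h, y_n + h·k3); y_{n+1} = y_n + (h/6)·(k1 + 2k2 + 2k3 + k4).
t=1.200000, y=-1.370000:
  k1 = f(1.200000, -1.370000) = -2.084575
  k2 = f(1.425000, -1.839029) = -4.493551
  k3 = f(1.425000, -2.381049) = -8.496440
  k4 = f(1.650000, -5.193398) = -45.549916
  y ← -1.370000 + (0.45/6)·(k1 + 2k2 + 2k3 + k4) = -6.891085
y(1.65) ≈ -6.8911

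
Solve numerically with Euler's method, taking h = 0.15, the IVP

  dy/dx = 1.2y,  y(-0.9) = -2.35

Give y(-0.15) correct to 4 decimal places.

Euler: y_{n+1} = y_n + h·f(x_n, y_n).
x=-0.900000, y=-2.350000: f=-2.820000 → y ← -2.350000 + 0.15·(-2.820000) = -2.773000
x=-0.750000, y=-2.773000: f=-3.327600 → y ← -2.773000 + 0.15·(-3.327600) = -3.272140
x=-0.600000, y=-3.272140: f=-3.926568 → y ← -3.272140 + 0.15·(-3.926568) = -3.861125
x=-0.450000, y=-3.861125: f=-4.633350 → y ← -3.861125 + 0.15·(-4.633350) = -4.556128
x=-0.300000, y=-4.556128: f=-5.467353 → y ← -4.556128 + 0.15·(-5.467353) = -5.376231
y(-0.15) ≈ -5.3762

-5.3762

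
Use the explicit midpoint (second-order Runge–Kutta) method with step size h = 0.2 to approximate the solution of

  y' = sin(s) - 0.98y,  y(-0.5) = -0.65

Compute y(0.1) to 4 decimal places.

Midpoint: k1 = f(s_n, y_n); k2 = f(s_n + h/2, y_n + (h/2)·k1); y_{n+1} = y_n + h·k2.
s=-0.500000, y=-0.650000:
  k1 = f(-0.500000, -0.650000) = 0.157574
  k2 = f(-0.400000, -0.634243) = 0.232139
  y ← -0.650000 + 0.2·0.232139 = -0.603572
s=-0.300000, y=-0.603572:
  k1 = f(-0.300000, -0.603572) = 0.295980
  k2 = f(-0.200000, -0.573974) = 0.363825
  y ← -0.603572 + 0.2·0.363825 = -0.530807
s=-0.100000, y=-0.530807:
  k1 = f(-0.100000, -0.530807) = 0.420358
  k2 = f(0.000000, -0.488771) = 0.478996
  y ← -0.530807 + 0.2·0.478996 = -0.435008
y(0.1) ≈ -0.4350

-0.4350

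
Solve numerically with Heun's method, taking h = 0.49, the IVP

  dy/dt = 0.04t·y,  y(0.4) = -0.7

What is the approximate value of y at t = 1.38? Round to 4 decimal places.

Heun: k1 = f(t_n, y_n); k2 = f(t_n + h, y_n + h·k1); y_{n+1} = y_n + (h/2)·(k1 + k2).
t=0.400000, y=-0.700000:
  k1 = f(0.400000, -0.700000) = -0.011200
  k2 = f(0.890000, -0.705488) = -0.025115
  y ← -0.700000 + (0.49/2)·(-0.011200 + (-0.025115)) = -0.708897
t=0.890000, y=-0.708897:
  k1 = f(0.890000, -0.708897) = -0.025237
  k2 = f(1.380000, -0.721263) = -0.039814
  y ← -0.708897 + (0.49/2)·(-0.025237 + (-0.039814)) = -0.724835
y(1.38) ≈ -0.7248

-0.7248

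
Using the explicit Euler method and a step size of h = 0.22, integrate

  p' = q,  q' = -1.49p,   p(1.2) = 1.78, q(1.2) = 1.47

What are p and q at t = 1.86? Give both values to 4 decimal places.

Euler on (p,q): p_{n+1} = p_n + h·p', q_{n+1} = q_n + h·q'.
1.200000: (1.780000, 1.470000); f=(1.470000, -2.652200) → (2.103400, 0.886516)
1.420000: (2.103400, 0.886516); f=(0.886516, -3.134066) → (2.298434, 0.197021)
1.640000: (2.298434, 0.197021); f=(0.197021, -3.424666) → (2.341778, -0.556405)
(p(1.86), q(1.86)) ≈ (2.3418, -0.5564)

2.3418, -0.5564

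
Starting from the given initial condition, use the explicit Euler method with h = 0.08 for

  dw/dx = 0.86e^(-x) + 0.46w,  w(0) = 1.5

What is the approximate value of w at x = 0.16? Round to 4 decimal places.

Euler: w_{n+1} = w_n + h·f(x_n, w_n).
x=0.000000, w=1.500000: f=1.550000 → w ← 1.500000 + 0.08·1.550000 = 1.624000
x=0.080000, w=1.624000: f=1.540920 → w ← 1.624000 + 0.08·1.540920 = 1.747274
w(0.16) ≈ 1.7473

1.7473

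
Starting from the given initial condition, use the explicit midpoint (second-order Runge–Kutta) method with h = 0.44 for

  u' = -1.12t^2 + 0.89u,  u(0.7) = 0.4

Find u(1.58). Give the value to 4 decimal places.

Midpoint: k1 = f(t_n, u_n); k2 = f(t_n + h/2, u_n + (h/2)·k1); u_{n+1} = u_n + h·k2.
t=0.700000, u=0.400000:
  k1 = f(0.700000, 0.400000) = -0.192800
  k2 = f(0.920000, 0.357584) = -0.629718
  u ← 0.400000 + 0.44·(-0.629718) = 0.122924
t=1.140000, u=0.122924:
  k1 = f(1.140000, 0.122924) = -1.346150
  k2 = f(1.360000, -0.173229) = -2.225726
  u ← 0.122924 + 0.44·(-2.225726) = -0.856395
u(1.58) ≈ -0.8564

-0.8564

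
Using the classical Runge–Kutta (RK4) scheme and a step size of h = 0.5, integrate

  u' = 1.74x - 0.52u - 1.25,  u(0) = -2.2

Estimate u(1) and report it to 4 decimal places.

-1.5456

RK4: k1 = f(x_n, u_n); k2 = f(x_n + h/2, u_n + (h/2)·k1); k3 = f(x_n + h/2, u_n + (h/2)·k2); k4 = f(x_n + h, u_n + h·k3); u_{n+1} = u_n + (h/6)·(k1 + 2k2 + 2k3 + k4).
x=0.000000, u=-2.200000:
  k1 = f(0.000000, -2.200000) = -0.106000
  k2 = f(0.250000, -2.226500) = 0.342780
  k3 = f(0.250000, -2.114305) = 0.284439
  k4 = f(0.500000, -2.057781) = 0.690046
  u ← -2.200000 + (0.5/6)·(k1 + 2k2 + 2k3 + k4) = -2.046793
x=0.500000, u=-2.046793:
  k1 = f(0.500000, -2.046793) = 0.684332
  k2 = f(0.750000, -1.875710) = 1.030369
  k3 = f(0.750000, -1.789201) = 0.985384
  k4 = f(1.000000, -1.554101) = 1.298132
  u ← -2.046793 + (0.5/6)·(k1 + 2k2 + 2k3 + k4) = -1.545629
u(1) ≈ -1.5456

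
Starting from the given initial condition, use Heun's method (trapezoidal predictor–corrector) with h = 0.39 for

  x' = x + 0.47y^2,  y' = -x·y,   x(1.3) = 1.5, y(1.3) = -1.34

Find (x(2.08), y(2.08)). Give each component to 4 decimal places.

Heun on (x,y): k1 = f(t_n, state_n); k2 = f(t_n + h, state_n + h·k1); state_{n+1} = state_n + (h/2)·(k1 + k2).
1.300000: (1.500000, -1.340000)
  k1 = (2.343932, 2.010000)
  predictor → (2.414133, -0.556100)
  k2 = (2.559480, 1.342500)
  → (2.456165, -0.686263)
1.690000: (2.456165, -0.686263)
  k1 = (2.677515, 1.685574)
  predictor → (3.500396, -0.028889)
  k2 = (3.500788, 0.101122)
  → (3.660934, -0.337857)
(x(2.08), y(2.08)) ≈ (3.6609, -0.3379)

3.6609, -0.3379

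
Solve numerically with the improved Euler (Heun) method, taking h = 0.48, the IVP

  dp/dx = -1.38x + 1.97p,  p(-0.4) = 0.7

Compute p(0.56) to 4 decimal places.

Heun: k1 = f(x_n, p_n); k2 = f(x_n + h, p_n + h·k1); p_{n+1} = p_n + (h/2)·(k1 + k2).
x=-0.400000, p=0.700000:
  k1 = f(-0.400000, 0.700000) = 1.931000
  k2 = f(0.080000, 1.626880) = 3.094554
  p ← 0.700000 + (0.48/2)·(1.931000 + 3.094554) = 1.906133
x=0.080000, p=1.906133:
  k1 = f(0.080000, 1.906133) = 3.644682
  k2 = f(0.560000, 3.655580) = 6.428693
  p ← 1.906133 + (0.48/2)·(3.644682 + 6.428693) = 4.323743
p(0.56) ≈ 4.3237

4.3237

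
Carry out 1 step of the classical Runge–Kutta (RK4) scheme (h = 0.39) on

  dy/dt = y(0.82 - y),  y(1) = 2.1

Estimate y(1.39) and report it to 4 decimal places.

RK4: k1 = f(t_n, y_n); k2 = f(t_n + h/2, y_n + (h/2)·k1); k3 = f(t_n + h/2, y_n + (h/2)·k2); k4 = f(t_n + h, y_n + h·k3); y_{n+1} = y_n + (h/6)·(k1 + 2k2 + 2k3 + k4).
t=1.000000, y=2.100000:
  k1 = f(1.000000, 2.100000) = -2.688000
  k2 = f(1.195000, 1.575840) = -1.191083
  k3 = f(1.195000, 1.867739) = -1.956903
  k4 = f(1.390000, 1.336808) = -0.690873
  y ← 2.100000 + (0.39/6)·(k1 + 2k2 + 2k3 + k4) = 1.471135
y(1.39) ≈ 1.4711

1.4711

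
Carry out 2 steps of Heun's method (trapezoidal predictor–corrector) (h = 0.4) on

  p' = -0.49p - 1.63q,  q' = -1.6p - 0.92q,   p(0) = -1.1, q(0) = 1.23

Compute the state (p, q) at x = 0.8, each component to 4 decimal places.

Heun on (p,q): k1 = f(x_n, state_n); k2 = f(x_n + h, state_n + h·k1); state_{n+1} = state_n + (h/2)·(k1 + k2).
0.000000: (-1.100000, 1.230000)
  k1 = (-1.465900, 0.628400)
  predictor → (-1.686360, 1.481360)
  k2 = (-1.588300, 1.335325)
  → (-1.710840, 1.622745)
0.400000: (-1.710840, 1.622745)
  k1 = (-1.806763, 1.244419)
  predictor → (-2.433545, 2.120512)
  k2 = (-2.263998, 1.942801)
  → (-2.524992, 2.260189)
(p(0.8), q(0.8)) ≈ (-2.5250, 2.2602)

-2.5250, 2.2602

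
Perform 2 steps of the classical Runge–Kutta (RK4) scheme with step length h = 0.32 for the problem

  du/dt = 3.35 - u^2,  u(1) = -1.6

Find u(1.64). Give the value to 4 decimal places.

RK4: k1 = f(t_n, u_n); k2 = f(t_n + h/2, u_n + (h/2)·k1); k3 = f(t_n + h/2, u_n + (h/2)·k2); k4 = f(t_n + h, u_n + h·k3); u_{n+1} = u_n + (h/6)·(k1 + 2k2 + 2k3 + k4).
t=1.000000, u=-1.600000:
  k1 = f(1.000000, -1.600000) = 0.790000
  k2 = f(1.160000, -1.473600) = 1.178503
  k3 = f(1.160000, -1.411440) = 1.357838
  k4 = f(1.320000, -1.165492) = 1.991629
  u ← -1.600000 + (0.32/6)·(k1 + 2k2 + 2k3 + k4) = -1.181103
t=1.320000, u=-1.181103:
  k1 = f(1.320000, -1.181103) = 1.954995
  k2 = f(1.480000, -0.868304) = 2.596048
  k3 = f(1.480000, -0.765736) = 2.763649
  k4 = f(1.640000, -0.296736) = 3.261948
  u ← -1.181103 + (0.32/6)·(k1 + 2k2 + 2k3 + k4) = -0.331165
u(1.64) ≈ -0.3312

-0.3312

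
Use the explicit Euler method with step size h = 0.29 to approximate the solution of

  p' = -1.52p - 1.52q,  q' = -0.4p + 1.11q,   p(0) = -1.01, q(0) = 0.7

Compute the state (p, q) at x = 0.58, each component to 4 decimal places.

-0.9479, 1.4794

Euler on (p,q): p_{n+1} = p_n + h·p', q_{n+1} = q_n + h·q'.
0.000000: (-1.010000, 0.700000); f=(0.471200, 1.181000) → (-0.873352, 1.042490)
0.290000: (-0.873352, 1.042490); f=(-0.257090, 1.506505) → (-0.947908, 1.479376)
(p(0.58), q(0.58)) ≈ (-0.9479, 1.4794)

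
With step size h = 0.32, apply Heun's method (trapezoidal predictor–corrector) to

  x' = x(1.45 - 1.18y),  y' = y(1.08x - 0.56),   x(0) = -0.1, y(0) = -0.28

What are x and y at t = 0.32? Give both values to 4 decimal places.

-0.1714, -0.2244

Heun on (x,y): k1 = f(t_n, state_n); k2 = f(t_n + h, state_n + h·k1); state_{n+1} = state_n + (h/2)·(k1 + k2).
0.000000: (-0.100000, -0.280000)
  k1 = (-0.178040, 0.187040)
  predictor → (-0.156973, -0.220147)
  k2 = (-0.268388, 0.160604)
  → (-0.171428, -0.224377)
(x(0.32), y(0.32)) ≈ (-0.1714, -0.2244)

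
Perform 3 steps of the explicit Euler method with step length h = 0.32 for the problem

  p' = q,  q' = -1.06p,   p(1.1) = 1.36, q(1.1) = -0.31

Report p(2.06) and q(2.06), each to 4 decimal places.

0.6303, -1.5429

Euler on (p,q): p_{n+1} = p_n + h·p', q_{n+1} = q_n + h·q'.
1.100000: (1.360000, -0.310000); f=(-0.310000, -1.441600) → (1.260800, -0.771312)
1.420000: (1.260800, -0.771312); f=(-0.771312, -1.336448) → (1.013980, -1.198975)
1.740000: (1.013980, -1.198975); f=(-1.198975, -1.074819) → (0.630308, -1.542917)
(p(2.06), q(2.06)) ≈ (0.6303, -1.5429)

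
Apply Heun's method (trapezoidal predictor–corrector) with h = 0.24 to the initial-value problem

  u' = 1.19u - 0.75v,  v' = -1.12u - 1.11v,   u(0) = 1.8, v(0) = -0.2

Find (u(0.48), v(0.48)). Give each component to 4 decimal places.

Heun on (u,v): k1 = f(s_n, state_n); k2 = f(s_n + h, state_n + h·k1); state_{n+1} = state_n + (h/2)·(k1 + k2).
0.000000: (1.800000, -0.200000)
  k1 = (2.292000, -1.794000)
  predictor → (2.350080, -0.630560)
  k2 = (3.269515, -1.932168)
  → (2.467382, -0.647140)
0.240000: (2.467382, -0.647140)
  k1 = (3.421539, -2.045142)
  predictor → (3.288551, -1.137974)
  k2 = (4.766857, -2.420026)
  → (3.449989, -1.182960)
(u(0.48), v(0.48)) ≈ (3.4500, -1.1830)

3.4500, -1.1830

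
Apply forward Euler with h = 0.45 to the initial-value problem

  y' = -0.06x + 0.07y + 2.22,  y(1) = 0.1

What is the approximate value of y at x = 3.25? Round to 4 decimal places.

Euler: y_{n+1} = y_n + h·f(x_n, y_n).
x=1.000000, y=0.100000: f=2.167000 → y ← 0.100000 + 0.45·2.167000 = 1.075150
x=1.450000, y=1.075150: f=2.208261 → y ← 1.075150 + 0.45·2.208261 = 2.068867
x=1.900000, y=2.068867: f=2.250821 → y ← 2.068867 + 0.45·2.250821 = 3.081737
x=2.350000, y=3.081737: f=2.294722 → y ← 3.081737 + 0.45·2.294722 = 4.114361
x=2.800000, y=4.114361: f=2.340005 → y ← 4.114361 + 0.45·2.340005 = 5.167364
y(3.25) ≈ 5.1674

5.1674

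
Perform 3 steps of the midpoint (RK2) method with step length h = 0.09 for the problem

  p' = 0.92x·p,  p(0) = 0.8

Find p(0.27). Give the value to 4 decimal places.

Midpoint: k1 = f(x_n, p_n); k2 = f(x_n + h/2, p_n + (h/2)·k1); p_{n+1} = p_n + h·k2.
x=0.000000, p=0.800000:
  k1 = f(0.000000, 0.800000) = 0.000000
  k2 = f(0.045000, 0.800000) = 0.033120
  p ← 0.800000 + 0.09·0.033120 = 0.802981
x=0.090000, p=0.802981:
  k1 = f(0.090000, 0.802981) = 0.066487
  k2 = f(0.135000, 0.805973) = 0.100102
  p ← 0.802981 + 0.09·0.100102 = 0.811990
x=0.180000, p=0.811990:
  k1 = f(0.180000, 0.811990) = 0.134466
  k2 = f(0.225000, 0.818041) = 0.169334
  p ← 0.811990 + 0.09·0.169334 = 0.827230
p(0.27) ≈ 0.8272

0.8272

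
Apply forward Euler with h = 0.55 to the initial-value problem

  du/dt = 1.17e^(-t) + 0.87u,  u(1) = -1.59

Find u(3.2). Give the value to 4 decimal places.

-6.3721

Euler: u_{n+1} = u_n + h·f(t_n, u_n).
t=1.000000, u=-1.590000: f=-0.952881 → u ← -1.590000 + 0.55·(-0.952881) = -2.114085
t=1.550000, u=-2.114085: f=-1.590923 → u ← -2.114085 + 0.55·(-1.590923) = -2.989092
t=2.100000, u=-2.989092: f=-2.457236 → u ← -2.989092 + 0.55·(-2.457236) = -4.340573
t=2.650000, u=-4.340573: f=-3.693636 → u ← -4.340573 + 0.55·(-3.693636) = -6.372072
u(3.2) ≈ -6.3721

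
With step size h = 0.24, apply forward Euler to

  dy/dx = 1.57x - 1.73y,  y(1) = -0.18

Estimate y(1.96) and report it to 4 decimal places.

Euler: y_{n+1} = y_n + h·f(x_n, y_n).
x=1.000000, y=-0.180000: f=1.881400 → y ← -0.180000 + 0.24·1.881400 = 0.271536
x=1.240000, y=0.271536: f=1.477043 → y ← 0.271536 + 0.24·1.477043 = 0.626026
x=1.480000, y=0.626026: f=1.240575 → y ← 0.626026 + 0.24·1.240575 = 0.923764
x=1.720000, y=0.923764: f=1.102288 → y ← 0.923764 + 0.24·1.102288 = 1.188313
y(1.96) ≈ 1.1883

1.1883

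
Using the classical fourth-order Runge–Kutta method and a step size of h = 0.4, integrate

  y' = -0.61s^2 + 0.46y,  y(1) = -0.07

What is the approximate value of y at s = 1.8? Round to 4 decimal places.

RK4: k1 = f(s_n, y_n); k2 = f(s_n + h/2, y_n + (h/2)·k1); k3 = f(s_n + h/2, y_n + (h/2)·k2); k4 = f(s_n + h, y_n + h·k3); y_{n+1} = y_n + (h/6)·(k1 + 2k2 + 2k3 + k4).
s=1.000000, y=-0.070000:
  k1 = f(1.000000, -0.070000) = -0.642200
  k2 = f(1.200000, -0.198440) = -0.969682
  k3 = f(1.200000, -0.263936) = -0.999811
  k4 = f(1.400000, -0.469924) = -1.411765
  y ← -0.070000 + (0.4/6)·(k1 + 2k2 + 2k3 + k4) = -0.469530
s=1.400000, y=-0.469530:
  k1 = f(1.400000, -0.469530) = -1.411584
  k2 = f(1.600000, -0.751847) = -1.907450
  k3 = f(1.600000, -0.851020) = -1.953069
  k4 = f(1.800000, -1.250758) = -2.551749
  y ← -0.469530 + (0.4/6)·(k1 + 2k2 + 2k3 + k4) = -1.248488
y(1.8) ≈ -1.2485

-1.2485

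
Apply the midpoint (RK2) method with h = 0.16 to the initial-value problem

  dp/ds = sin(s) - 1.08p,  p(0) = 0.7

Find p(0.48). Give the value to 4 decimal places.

0.5153

Midpoint: k1 = f(s_n, p_n); k2 = f(s_n + h/2, p_n + (h/2)·k1); p_{n+1} = p_n + h·k2.
s=0.000000, p=0.700000:
  k1 = f(0.000000, 0.700000) = -0.756000
  k2 = f(0.080000, 0.639520) = -0.610767
  p ← 0.700000 + 0.16·(-0.610767) = 0.602277
s=0.160000, p=0.602277:
  k1 = f(0.160000, 0.602277) = -0.491141
  k2 = f(0.240000, 0.562986) = -0.370322
  p ← 0.602277 + 0.16·(-0.370322) = 0.543026
s=0.320000, p=0.543026:
  k1 = f(0.320000, 0.543026) = -0.271901
  k2 = f(0.400000, 0.521274) = -0.173557
  p ← 0.543026 + 0.16·(-0.173557) = 0.515257
p(0.48) ≈ 0.5153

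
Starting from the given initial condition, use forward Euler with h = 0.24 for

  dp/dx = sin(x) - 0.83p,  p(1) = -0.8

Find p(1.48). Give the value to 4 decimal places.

-0.1243

Euler: p_{n+1} = p_n + h·f(x_n, p_n).
x=1.000000, p=-0.800000: f=1.505471 → p ← -0.800000 + 0.24·1.505471 = -0.438687
x=1.240000, p=-0.438687: f=1.309894 → p ← -0.438687 + 0.24·1.309894 = -0.124312
p(1.48) ≈ -0.1243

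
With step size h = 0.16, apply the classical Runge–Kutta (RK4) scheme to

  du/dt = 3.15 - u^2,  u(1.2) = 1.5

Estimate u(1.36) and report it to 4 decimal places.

RK4: k1 = f(t_n, u_n); k2 = f(t_n + h/2, u_n + (h/2)·k1); k3 = f(t_n + h/2, u_n + (h/2)·k2); k4 = f(t_n + h, u_n + h·k3); u_{n+1} = u_n + (h/6)·(k1 + 2k2 + 2k3 + k4).
t=1.200000, u=1.500000:
  k1 = f(1.200000, 1.500000) = 0.900000
  k2 = f(1.280000, 1.572000) = 0.678816
  k3 = f(1.280000, 1.554305) = 0.734135
  k4 = f(1.360000, 1.617462) = 0.533818
  u ← 1.500000 + (0.16/6)·(k1 + 2k2 + 2k3 + k4) = 1.613593
u(1.36) ≈ 1.6136

1.6136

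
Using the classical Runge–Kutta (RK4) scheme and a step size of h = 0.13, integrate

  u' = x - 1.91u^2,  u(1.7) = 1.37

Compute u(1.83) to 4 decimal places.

1.1968

RK4: k1 = f(x_n, u_n); k2 = f(x_n + h/2, u_n + (h/2)·k1); k3 = f(x_n + h/2, u_n + (h/2)·k2); k4 = f(x_n + h, u_n + h·k3); u_{n+1} = u_n + (h/6)·(k1 + 2k2 + 2k3 + k4).
x=1.700000, u=1.370000:
  k1 = f(1.700000, 1.370000) = -1.884879
  k2 = f(1.765000, 1.247483) = -1.207368
  k3 = f(1.765000, 1.291521) = -1.420931
  k4 = f(1.830000, 1.185279) = -0.853333
  u ← 1.370000 + (0.13/6)·(k1 + 2k2 + 2k3 + k4) = 1.196779
u(1.83) ≈ 1.1968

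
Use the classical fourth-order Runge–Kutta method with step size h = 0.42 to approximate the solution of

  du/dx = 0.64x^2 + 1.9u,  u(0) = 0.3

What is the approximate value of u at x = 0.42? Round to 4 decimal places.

0.6850

RK4: k1 = f(x_n, u_n); k2 = f(x_n + h/2, u_n + (h/2)·k1); k3 = f(x_n + h/2, u_n + (h/2)·k2); k4 = f(x_n + h, u_n + h·k3); u_{n+1} = u_n + (h/6)·(k1 + 2k2 + 2k3 + k4).
x=0.000000, u=0.300000:
  k1 = f(0.000000, 0.300000) = 0.570000
  k2 = f(0.210000, 0.419700) = 0.825654
  k3 = f(0.210000, 0.473387) = 0.927660
  k4 = f(0.420000, 0.689617) = 1.423169
  u ← 0.300000 + (0.42/6)·(k1 + 2k2 + 2k3 + k4) = 0.684986
u(0.42) ≈ 0.6850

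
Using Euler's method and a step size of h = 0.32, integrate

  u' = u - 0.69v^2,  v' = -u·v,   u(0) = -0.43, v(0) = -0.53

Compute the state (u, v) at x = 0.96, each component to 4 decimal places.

-1.3189, -0.9357

Euler on (u,v): u_{n+1} = u_n + h·u', v_{n+1} = v_n + h·v'.
0.000000: (-0.430000, -0.530000); f=(-0.623821, -0.227900) → (-0.629623, -0.602928)
0.320000: (-0.629623, -0.602928); f=(-0.880453, -0.379617) → (-0.911368, -0.724405)
0.640000: (-0.911368, -0.724405); f=(-1.273454, -0.660200) → (-1.318873, -0.935669)
(u(0.96), v(0.96)) ≈ (-1.3189, -0.9357)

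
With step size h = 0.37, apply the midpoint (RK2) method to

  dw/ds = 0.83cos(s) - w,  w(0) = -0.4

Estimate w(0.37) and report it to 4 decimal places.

-0.0343

Midpoint: k1 = f(s_n, w_n); k2 = f(s_n + h/2, w_n + (h/2)·k1); w_{n+1} = w_n + h·k2.
s=0.000000, w=-0.400000:
  k1 = f(0.000000, -0.400000) = 1.230000
  k2 = f(0.185000, -0.172450) = 0.988287
  w ← -0.400000 + 0.37·0.988287 = -0.034334
w(0.37) ≈ -0.0343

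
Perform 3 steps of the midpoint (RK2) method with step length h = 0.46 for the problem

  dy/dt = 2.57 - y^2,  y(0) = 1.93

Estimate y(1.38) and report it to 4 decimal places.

Midpoint: k1 = f(t_n, y_n); k2 = f(t_n + h/2, y_n + (h/2)·k1); y_{n+1} = y_n + h·k2.
t=0.000000, y=1.930000:
  k1 = f(0.000000, 1.930000) = -1.154900
  k2 = f(0.230000, 1.664373) = -0.200137
  y ← 1.930000 + 0.46·(-0.200137) = 1.837937
t=0.460000, y=1.837937:
  k1 = f(0.460000, 1.837937) = -0.808012
  k2 = f(0.690000, 1.652094) = -0.159415
  y ← 1.837937 + 0.46·(-0.159415) = 1.764606
t=0.920000, y=1.764606:
  k1 = f(0.920000, 1.764606) = -0.543834
  k2 = f(1.150000, 1.639524) = -0.118039
  y ← 1.764606 + 0.46·(-0.118039) = 1.710308
y(1.38) ≈ 1.7103

1.7103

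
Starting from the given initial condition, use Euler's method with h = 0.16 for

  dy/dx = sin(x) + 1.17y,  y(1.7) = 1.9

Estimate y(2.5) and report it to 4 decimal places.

5.5267

Euler: y_{n+1} = y_n + h·f(x_n, y_n).
x=1.700000, y=1.900000: f=3.214665 → y ← 1.900000 + 0.16·3.214665 = 2.414346
x=1.860000, y=2.414346: f=3.783257 → y ← 2.414346 + 0.16·3.783257 = 3.019667
x=2.020000, y=3.019667: f=4.433804 → y ← 3.019667 + 0.16·4.433804 = 3.729076
x=2.180000, y=3.729076: f=5.183123 → y ← 3.729076 + 0.16·5.183123 = 4.558376
x=2.340000, y=4.558376: f=6.051764 → y ← 4.558376 + 0.16·6.051764 = 5.526658
y(2.5) ≈ 5.5267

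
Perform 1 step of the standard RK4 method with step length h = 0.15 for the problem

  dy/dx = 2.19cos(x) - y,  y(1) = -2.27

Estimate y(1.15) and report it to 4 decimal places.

-1.8093

RK4: k1 = f(x_n, y_n); k2 = f(x_n + h/2, y_n + (h/2)·k1); k3 = f(x_n + h/2, y_n + (h/2)·k2); k4 = f(x_n + h, y_n + h·k3); y_{n+1} = y_n + (h/6)·(k1 + 2k2 + 2k3 + k4).
x=1.000000, y=-2.270000:
  k1 = f(1.000000, -2.270000) = 3.453262
  k2 = f(1.075000, -2.011005) = 3.052859
  k3 = f(1.075000, -2.041036) = 3.082889
  k4 = f(1.150000, -1.807567) = 2.702154
  y ← -2.270000 + (0.15/6)·(k1 + 2k2 + 2k3 + k4) = -1.809327
y(1.15) ≈ -1.8093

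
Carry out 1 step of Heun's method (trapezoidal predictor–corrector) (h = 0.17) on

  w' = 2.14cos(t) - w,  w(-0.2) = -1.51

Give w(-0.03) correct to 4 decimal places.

Heun: k1 = f(t_n, w_n); k2 = f(t_n + h, w_n + h·k1); w_{n+1} = w_n + (h/2)·(k1 + k2).
t=-0.200000, w=-1.510000:
  k1 = f(-0.200000, -1.510000) = 3.607342
  k2 = f(-0.030000, -0.896752) = 3.035789
  w ← -1.510000 + (0.17/2)·(3.607342 + 3.035789) = -0.945334
w(-0.03) ≈ -0.9453

-0.9453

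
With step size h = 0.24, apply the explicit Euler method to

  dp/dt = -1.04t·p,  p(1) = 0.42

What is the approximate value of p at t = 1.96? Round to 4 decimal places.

Euler: p_{n+1} = p_n + h·f(t_n, p_n).
t=1.000000, p=0.420000: f=-0.436800 → p ← 0.420000 + 0.24·(-0.436800) = 0.315168
t=1.240000, p=0.315168: f=-0.406441 → p ← 0.315168 + 0.24·(-0.406441) = 0.217622
t=1.480000, p=0.217622: f=-0.334964 → p ← 0.217622 + 0.24·(-0.334964) = 0.137231
t=1.720000, p=0.137231: f=-0.245479 → p ← 0.137231 + 0.24·(-0.245479) = 0.078316
p(1.96) ≈ 0.0783

0.0783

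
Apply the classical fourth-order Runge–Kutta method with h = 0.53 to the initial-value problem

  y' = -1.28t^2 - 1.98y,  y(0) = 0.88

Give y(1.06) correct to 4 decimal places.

RK4: k1 = f(t_n, y_n); k2 = f(t_n + h/2, y_n + (h/2)·k1); k3 = f(t_n + h/2, y_n + (h/2)·k2); k4 = f(t_n + h, y_n + h·k3); y_{n+1} = y_n + (h/6)·(k1 + 2k2 + 2k3 + k4).
t=0.000000, y=0.880000:
  k1 = f(0.000000, 0.880000) = -1.742400
  k2 = f(0.265000, 0.418264) = -0.918051
  k3 = f(0.265000, 0.636717) = -1.350587
  k4 = f(0.530000, 0.164189) = -0.684646
  y ← 0.880000 + (0.53/6)·(k1 + 2k2 + 2k3 + k4) = 0.264818
t=0.530000, y=0.264818:
  k1 = f(0.530000, 0.264818) = -0.883892
  k2 = f(0.795000, 0.030587) = -0.869554
  k3 = f(0.795000, 0.034386) = -0.877077
  k4 = f(1.060000, -0.200033) = -1.042143
  y ← 0.264818 + (0.53/6)·(k1 + 2k2 + 2k3 + k4) = -0.213886
y(1.06) ≈ -0.2139

-0.2139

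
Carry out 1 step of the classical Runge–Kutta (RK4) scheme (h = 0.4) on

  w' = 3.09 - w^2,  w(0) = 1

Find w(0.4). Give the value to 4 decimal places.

RK4: k1 = f(s_n, w_n); k2 = f(s_n + h/2, w_n + (h/2)·k1); k3 = f(s_n + h/2, w_n + (h/2)·k2); k4 = f(s_n + h, w_n + h·k3); w_{n+1} = w_n + (h/6)·(k1 + 2k2 + 2k3 + k4).
s=0.000000, w=1.000000:
  k1 = f(0.000000, 1.000000) = 2.090000
  k2 = f(0.200000, 1.418000) = 1.079276
  k3 = f(0.200000, 1.215855) = 1.611696
  k4 = f(0.400000, 1.644678) = 0.385033
  w ← 1.000000 + (0.4/6)·(k1 + 2k2 + 2k3 + k4) = 1.523798
w(0.4) ≈ 1.5238

1.5238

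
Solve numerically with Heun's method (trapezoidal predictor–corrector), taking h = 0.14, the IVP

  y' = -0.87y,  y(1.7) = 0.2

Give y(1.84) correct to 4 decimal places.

0.1771

Heun: k1 = f(s_n, y_n); k2 = f(s_n + h, y_n + h·k1); y_{n+1} = y_n + (h/2)·(k1 + k2).
s=1.700000, y=0.200000:
  k1 = f(1.700000, 0.200000) = -0.174000
  k2 = f(1.840000, 0.175640) = -0.152807
  y ← 0.200000 + (0.14/2)·(-0.174000 + (-0.152807)) = 0.177124
y(1.84) ≈ 0.1771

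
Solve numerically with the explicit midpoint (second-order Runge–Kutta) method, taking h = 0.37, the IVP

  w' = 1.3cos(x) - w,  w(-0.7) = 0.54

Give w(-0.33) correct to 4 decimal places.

Midpoint: k1 = f(x_n, w_n); k2 = f(x_n + h/2, w_n + (h/2)·k1); w_{n+1} = w_n + h·k2.
x=-0.700000, w=0.540000:
  k1 = f(-0.700000, 0.540000) = 0.454295
  k2 = f(-0.515000, 0.624045) = 0.507336
  w ← 0.540000 + 0.37·0.507336 = 0.727714
w(-0.33) ≈ 0.7277

0.7277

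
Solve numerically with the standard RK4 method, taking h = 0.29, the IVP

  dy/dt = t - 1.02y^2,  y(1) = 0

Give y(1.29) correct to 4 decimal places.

0.3222

RK4: k1 = f(t_n, y_n); k2 = f(t_n + h/2, y_n + (h/2)·k1); k3 = f(t_n + h/2, y_n + (h/2)·k2); k4 = f(t_n + h, y_n + h·k3); y_{n+1} = y_n + (h/6)·(k1 + 2k2 + 2k3 + k4).
t=1.000000, y=0.000000:
  k1 = f(1.000000, 0.000000) = 1.000000
  k2 = f(1.145000, 0.145000) = 1.123555
  k3 = f(1.145000, 0.162915) = 1.117928
  k4 = f(1.290000, 0.324199) = 1.182793
  y ← 0.000000 + (0.29/6)·(k1 + 2k2 + 2k3 + k4) = 0.322178
y(1.29) ≈ 0.3222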